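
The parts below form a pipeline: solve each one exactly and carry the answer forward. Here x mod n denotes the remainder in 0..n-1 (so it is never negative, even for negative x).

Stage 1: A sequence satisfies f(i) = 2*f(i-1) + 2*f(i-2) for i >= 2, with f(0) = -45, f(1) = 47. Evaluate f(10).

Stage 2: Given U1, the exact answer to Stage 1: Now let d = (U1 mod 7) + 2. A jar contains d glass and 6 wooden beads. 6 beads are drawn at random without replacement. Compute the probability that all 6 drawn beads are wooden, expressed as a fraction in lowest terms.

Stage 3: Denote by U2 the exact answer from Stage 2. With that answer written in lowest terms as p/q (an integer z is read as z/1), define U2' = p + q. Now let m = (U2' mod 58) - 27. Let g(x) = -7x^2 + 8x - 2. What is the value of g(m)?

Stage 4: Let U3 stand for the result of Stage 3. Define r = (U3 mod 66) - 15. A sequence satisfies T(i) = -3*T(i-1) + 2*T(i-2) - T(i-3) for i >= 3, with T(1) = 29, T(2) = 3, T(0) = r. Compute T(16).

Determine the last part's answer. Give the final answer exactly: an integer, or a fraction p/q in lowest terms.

Stage 1: f(2) = 2*(47) + 2*(-45) = 4; iterating: f(2)=4, f(3)=102, f(4)=212, f(5)=628, f(6)=1680, f(7)=4616, f(8)=12592, f(9)=34416, f(10)=94016; answer 94016
Stage 2: U1 = 94016; d = 8; total draws C(14,6) = 3003; favorable C(6,6) = 1; P = 1/3003; answer 1/3003
Stage 3: U2 = 1/3003; threaded value p + q = 3004; m = 19; -7*(19)^2 + 8*(19)^1 - 2 = (-2527) + (152) + (-2) = -2377; answer -2377
Stage 4: U3 = -2377; r = 50; T(3) = -3*(3) + 2*(29) - 1*(50) = -1; iterating: T(3)=-1, T(4)=-20, T(5)=55, T(6)=-204, T(7)=742, T(8)=-2689, T(9)=9755, T(10)=-35385, T(11)=128354, T(12)=-465587, T(13)=1688854, T(14)=-6126090, T(15)=22221565, T(16)=-80605729; answer -80605729

-80605729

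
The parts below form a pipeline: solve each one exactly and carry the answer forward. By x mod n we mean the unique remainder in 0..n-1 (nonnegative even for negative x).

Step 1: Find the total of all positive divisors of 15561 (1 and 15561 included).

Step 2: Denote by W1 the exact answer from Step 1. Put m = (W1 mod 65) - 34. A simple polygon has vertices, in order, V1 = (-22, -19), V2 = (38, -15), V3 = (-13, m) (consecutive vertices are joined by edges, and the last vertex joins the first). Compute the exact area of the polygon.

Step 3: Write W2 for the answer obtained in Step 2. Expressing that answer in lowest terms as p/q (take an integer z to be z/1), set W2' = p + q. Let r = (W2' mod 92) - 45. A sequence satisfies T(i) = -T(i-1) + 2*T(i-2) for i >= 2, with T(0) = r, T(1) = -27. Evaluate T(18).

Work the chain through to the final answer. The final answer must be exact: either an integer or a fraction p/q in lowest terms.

-786465

Step 1: 15561 = 3^2 * 7 * 13 * 19; sigma = (1 + 3 + 9) * (1 + 7) * (1 + 13) * (1 + 19) = 13 * 8 * 14 * 20 = 29120; answer 29120
Step 2: W1 = 29120; m = -34; cross terms: (-22*-15 - 38*-19)=1052, (38*-34 - -13*-15)=-1487, (-13*-19 - -22*-34)=-501; twice the area = |-936| = 936; area = 468; answer 468
Step 3: W2 = 468; threaded value p + q = 469; r = -36; T(2) = -1*(-27) + 2*(-36) = -45; iterating: T(2)=-45, T(3)=-9, T(4)=-81, T(5)=63, T(6)=-225, T(7)=351, T(8)=-801, T(9)=1503, T(10)=-3105, T(11)=6111, T(12)=-12321, T(13)=24543, T(14)=-49185, T(15)=98271, T(16)=-196641, T(17)=393183, T(18)=-786465; answer -786465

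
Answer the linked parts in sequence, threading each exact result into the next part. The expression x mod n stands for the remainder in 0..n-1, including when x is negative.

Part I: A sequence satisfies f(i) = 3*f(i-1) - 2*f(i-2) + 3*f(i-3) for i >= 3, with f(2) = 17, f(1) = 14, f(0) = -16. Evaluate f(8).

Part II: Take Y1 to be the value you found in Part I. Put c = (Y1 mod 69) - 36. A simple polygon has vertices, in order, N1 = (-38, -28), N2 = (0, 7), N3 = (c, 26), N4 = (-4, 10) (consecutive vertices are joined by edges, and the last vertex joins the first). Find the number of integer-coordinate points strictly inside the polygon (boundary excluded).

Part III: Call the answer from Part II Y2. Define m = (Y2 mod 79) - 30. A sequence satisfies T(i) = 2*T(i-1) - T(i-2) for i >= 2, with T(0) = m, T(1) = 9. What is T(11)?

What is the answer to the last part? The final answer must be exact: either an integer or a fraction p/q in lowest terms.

Part I: f(3) = 3*(17) - 2*(14) + 3*(-16) = -25; iterating: f(3)=-25, f(4)=-67, f(5)=-100, f(6)=-241, f(7)=-724, f(8)=-1990; answer -1990
Part II: Y1 = -1990; c = -25; cross terms: (-38*7 - 0*-28)=-266, (0*26 - -25*7)=175, (-25*10 - -4*26)=-146, (-4*-28 - -38*10)=492; twice the area = |255| = 255; area = 255/2; boundary points = 1 + 1 + 1 + 2 = 5; strictly interior points = area - boundary/2 + 1 = 126; answer 126
Part III: Y2 = 126; m = 17; T(2) = 2*(9) - 1*(17) = 1; iterating: T(2)=1, T(3)=-7, T(4)=-15, T(5)=-23, T(6)=-31, T(7)=-39, T(8)=-47, T(9)=-55, T(10)=-63, T(11)=-71; answer -71

-71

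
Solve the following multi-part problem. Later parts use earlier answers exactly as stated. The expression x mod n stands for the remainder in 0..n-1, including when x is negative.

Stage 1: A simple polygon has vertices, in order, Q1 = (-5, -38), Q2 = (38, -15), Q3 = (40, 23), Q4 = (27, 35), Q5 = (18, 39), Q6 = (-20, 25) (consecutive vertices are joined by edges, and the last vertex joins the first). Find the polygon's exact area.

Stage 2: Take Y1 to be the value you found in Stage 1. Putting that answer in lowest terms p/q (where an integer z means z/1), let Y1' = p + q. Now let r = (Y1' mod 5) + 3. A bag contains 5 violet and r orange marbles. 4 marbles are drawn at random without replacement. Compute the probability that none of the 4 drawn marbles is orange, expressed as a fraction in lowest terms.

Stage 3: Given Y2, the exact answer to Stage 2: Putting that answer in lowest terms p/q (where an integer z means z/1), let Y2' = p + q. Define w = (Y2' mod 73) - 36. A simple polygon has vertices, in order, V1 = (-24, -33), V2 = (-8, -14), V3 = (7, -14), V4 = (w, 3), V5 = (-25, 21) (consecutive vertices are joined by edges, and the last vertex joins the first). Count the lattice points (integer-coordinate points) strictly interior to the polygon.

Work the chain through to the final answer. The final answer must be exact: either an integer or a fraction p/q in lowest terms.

1230

Stage 1: cross terms: (-5*-15 - 38*-38)=1519, (38*23 - 40*-15)=1474, (40*35 - 27*23)=779, (27*39 - 18*35)=423, (18*25 - -20*39)=1230, (-20*-38 - -5*25)=885; twice the area = |6310| = 6310; area = 3155; answer 3155
Stage 2: Y1 = 3155; threaded value p + q = 3156; r = 4; total draws C(9,4) = 126; favorable C(5,4) = 5; P = 5/126; answer 5/126
Stage 3: Y2 = 5/126; threaded value p + q = 131; w = 22; cross terms: (-24*-14 - -8*-33)=72, (-8*-14 - 7*-14)=210, (7*3 - 22*-14)=329, (22*21 - -25*3)=537, (-25*-33 - -24*21)=1329; twice the area = |2477| = 2477; area = 2477/2; boundary points = 1 + 15 + 1 + 1 + 1 = 19; strictly interior points = area - boundary/2 + 1 = 1230; answer 1230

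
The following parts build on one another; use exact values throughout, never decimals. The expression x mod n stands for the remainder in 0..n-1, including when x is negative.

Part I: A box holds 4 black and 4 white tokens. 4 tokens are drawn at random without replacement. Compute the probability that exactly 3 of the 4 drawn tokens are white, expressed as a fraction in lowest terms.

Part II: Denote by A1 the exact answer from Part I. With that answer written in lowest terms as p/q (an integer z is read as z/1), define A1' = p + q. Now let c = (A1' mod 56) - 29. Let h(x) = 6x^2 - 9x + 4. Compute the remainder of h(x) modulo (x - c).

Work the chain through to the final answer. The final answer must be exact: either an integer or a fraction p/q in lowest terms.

Part I: total draws C(8,4) = 70; favorable C(4,3)*C(4,1) = 16; P = 8/35; answer 8/35
Part II: A1 = 8/35; threaded value p + q = 43; c = 14; remainder = value at the root: 6*(14)^2 - 9*(14)^1 + 4 = (1176) + (-126) + (4) = 1054; answer 1054

1054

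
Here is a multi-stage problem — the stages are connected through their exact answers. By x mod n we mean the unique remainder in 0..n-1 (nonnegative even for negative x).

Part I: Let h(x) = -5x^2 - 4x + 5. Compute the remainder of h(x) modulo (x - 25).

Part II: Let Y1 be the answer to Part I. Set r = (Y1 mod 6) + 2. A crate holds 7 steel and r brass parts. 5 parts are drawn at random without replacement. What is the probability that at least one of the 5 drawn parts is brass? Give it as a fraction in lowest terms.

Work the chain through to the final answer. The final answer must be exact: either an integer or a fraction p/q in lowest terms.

Part I: remainder = value at the root: -5*(25)^2 - 4*(25)^1 + 5 = (-3125) + (-100) + (5) = -3220; answer -3220
Part II: Y1 = -3220; r = 4; total draws C(11,5) = 462; complement C(7,5) = 21; favorable 462 - 21 = 441; P = 21/22; answer 21/22

21/22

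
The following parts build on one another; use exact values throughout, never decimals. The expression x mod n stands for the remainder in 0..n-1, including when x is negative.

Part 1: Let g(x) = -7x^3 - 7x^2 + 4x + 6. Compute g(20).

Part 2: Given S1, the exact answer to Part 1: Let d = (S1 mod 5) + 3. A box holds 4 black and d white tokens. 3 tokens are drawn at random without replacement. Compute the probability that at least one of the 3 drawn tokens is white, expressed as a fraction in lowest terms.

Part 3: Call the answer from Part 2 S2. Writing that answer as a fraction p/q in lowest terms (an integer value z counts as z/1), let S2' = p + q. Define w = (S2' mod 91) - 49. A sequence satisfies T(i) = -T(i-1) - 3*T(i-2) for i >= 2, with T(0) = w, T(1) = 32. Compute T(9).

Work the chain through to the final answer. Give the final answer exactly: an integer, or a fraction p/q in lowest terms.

Part 1: -7*(20)^3 - 7*(20)^2 + 4*(20)^1 + 6 = (-56000) + (-2800) + (80) + (6) = -58714; answer -58714
Part 2: S1 = -58714; d = 4; total draws C(8,3) = 56; complement C(4,3) = 4; favorable 56 - 4 = 52; P = 13/14; answer 13/14
Part 3: S2 = 13/14; threaded value p + q = 27; w = -22; T(2) = -1*(32) - 3*(-22) = 34; iterating: T(2)=34, T(3)=-130, T(4)=28, T(5)=362, T(6)=-446, T(7)=-640, T(8)=1978, T(9)=-58; answer -58

-58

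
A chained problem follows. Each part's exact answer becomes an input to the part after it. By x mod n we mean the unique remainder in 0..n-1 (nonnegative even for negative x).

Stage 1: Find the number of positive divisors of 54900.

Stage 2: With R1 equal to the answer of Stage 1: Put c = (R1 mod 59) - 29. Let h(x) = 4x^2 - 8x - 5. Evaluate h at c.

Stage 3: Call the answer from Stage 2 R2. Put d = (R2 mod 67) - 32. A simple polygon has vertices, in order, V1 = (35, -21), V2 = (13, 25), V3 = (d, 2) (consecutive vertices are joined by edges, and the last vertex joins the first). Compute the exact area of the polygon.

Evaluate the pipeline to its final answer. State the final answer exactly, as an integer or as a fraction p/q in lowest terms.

Stage 1: 54900 = 2^2 * 3^2 * 5^2 * 61; number of divisors = (2+1) * (2+1) * (2+1) * (1+1) = 54; answer 54
Stage 2: R1 = 54; c = 25; 4*(25)^2 - 8*(25)^1 - 5 = (2500) + (-200) + (-5) = 2295; answer 2295
Stage 3: R2 = 2295; d = -15; cross terms: (35*25 - 13*-21)=1148, (13*2 - -15*25)=401, (-15*-21 - 35*2)=245; twice the area = |1794| = 1794; area = 897; answer 897

897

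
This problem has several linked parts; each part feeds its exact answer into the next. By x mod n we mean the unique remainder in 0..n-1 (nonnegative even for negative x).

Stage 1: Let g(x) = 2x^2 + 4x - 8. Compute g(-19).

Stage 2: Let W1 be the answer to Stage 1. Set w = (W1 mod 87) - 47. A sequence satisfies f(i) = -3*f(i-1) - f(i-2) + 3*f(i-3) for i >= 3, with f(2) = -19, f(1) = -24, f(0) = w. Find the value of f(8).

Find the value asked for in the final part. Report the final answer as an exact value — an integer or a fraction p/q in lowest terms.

Stage 1: 2*(-19)^2 + 4*(-19)^1 - 8 = (722) + (-76) + (-8) = 638; answer 638
Stage 2: W1 = 638; w = -18; f(3) = -3*(-19) - 1*(-24) + 3*(-18) = 27; iterating: f(3)=27, f(4)=-134, f(5)=318, f(6)=-739, f(7)=1497, f(8)=-2798; answer -2798

-2798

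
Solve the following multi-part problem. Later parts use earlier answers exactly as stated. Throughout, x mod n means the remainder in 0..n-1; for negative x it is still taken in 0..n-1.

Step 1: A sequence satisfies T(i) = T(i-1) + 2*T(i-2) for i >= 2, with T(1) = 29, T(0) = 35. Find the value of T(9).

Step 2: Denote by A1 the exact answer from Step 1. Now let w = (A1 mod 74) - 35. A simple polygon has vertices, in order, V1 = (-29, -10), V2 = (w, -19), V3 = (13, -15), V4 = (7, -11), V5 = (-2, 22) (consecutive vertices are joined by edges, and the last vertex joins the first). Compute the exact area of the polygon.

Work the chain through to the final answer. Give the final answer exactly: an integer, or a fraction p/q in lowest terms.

Step 1: T(2) = 1*(29) + 2*(35) = 99; iterating: T(2)=99, T(3)=157, T(4)=355, T(5)=669, T(6)=1379, T(7)=2717, T(8)=5475, T(9)=10909; answer 10909
Step 2: A1 = 10909; w = -4; cross terms: (-29*-19 - -4*-10)=511, (-4*-15 - 13*-19)=307, (13*-11 - 7*-15)=-38, (7*22 - -2*-11)=132, (-2*-10 - -29*22)=658; twice the area = |1570| = 1570; area = 785; answer 785

785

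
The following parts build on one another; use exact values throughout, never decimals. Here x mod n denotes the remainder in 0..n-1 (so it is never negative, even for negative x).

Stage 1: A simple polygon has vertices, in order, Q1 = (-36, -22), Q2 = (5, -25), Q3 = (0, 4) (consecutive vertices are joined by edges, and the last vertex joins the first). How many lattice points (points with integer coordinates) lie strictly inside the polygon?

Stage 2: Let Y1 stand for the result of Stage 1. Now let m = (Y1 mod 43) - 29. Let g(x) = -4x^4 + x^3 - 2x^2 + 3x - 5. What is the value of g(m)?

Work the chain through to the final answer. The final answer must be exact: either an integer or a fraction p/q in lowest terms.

-91

Stage 1: cross terms: (-36*-25 - 5*-22)=1010, (5*4 - 0*-25)=20, (0*-22 - -36*4)=144; twice the area = |1174| = 1174; area = 587; boundary points = 1 + 1 + 2 = 4; strictly interior points = area - boundary/2 + 1 = 586; answer 586
Stage 2: Y1 = 586; m = -2; -4*(-2)^4 + 1*(-2)^3 - 2*(-2)^2 + 3*(-2)^1 - 5 = (-64) + (-8) + (-8) + (-6) + (-5) = -91; answer -91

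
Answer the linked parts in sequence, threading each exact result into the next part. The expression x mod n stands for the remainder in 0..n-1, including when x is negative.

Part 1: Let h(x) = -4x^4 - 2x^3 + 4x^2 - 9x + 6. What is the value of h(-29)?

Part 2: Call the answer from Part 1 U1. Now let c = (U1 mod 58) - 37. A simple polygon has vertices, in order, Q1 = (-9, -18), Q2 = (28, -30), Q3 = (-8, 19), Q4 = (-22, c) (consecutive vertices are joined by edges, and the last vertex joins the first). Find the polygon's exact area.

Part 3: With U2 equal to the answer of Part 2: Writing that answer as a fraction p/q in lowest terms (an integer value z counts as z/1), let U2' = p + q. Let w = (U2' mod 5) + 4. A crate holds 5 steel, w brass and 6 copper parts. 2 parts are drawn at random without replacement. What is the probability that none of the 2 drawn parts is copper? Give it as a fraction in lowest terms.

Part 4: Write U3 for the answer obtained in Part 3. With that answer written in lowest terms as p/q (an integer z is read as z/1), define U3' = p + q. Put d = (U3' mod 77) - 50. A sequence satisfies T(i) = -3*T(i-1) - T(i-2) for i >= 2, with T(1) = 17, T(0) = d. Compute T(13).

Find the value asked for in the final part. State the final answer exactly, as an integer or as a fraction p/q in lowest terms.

Part 1: -4*(-29)^4 - 2*(-29)^3 + 4*(-29)^2 - 9*(-29)^1 + 6 = (-2829124) + (48778) + (3364) + (261) + (6) = -2776715; answer -2776715
Part 2: U1 = -2776715; c = -2; cross terms: (-9*-30 - 28*-18)=774, (28*19 - -8*-30)=292, (-8*-2 - -22*19)=434, (-22*-18 - -9*-2)=378; twice the area = |1878| = 1878; area = 939; answer 939
Part 3: U2 = 939; threaded value p + q = 940; w = 4; total draws C(15,2) = 105; favorable C(9,2) = 36; P = 12/35; answer 12/35
Part 4: U3 = 12/35; threaded value p + q = 47; d = -3; T(2) = -3*(17) - 1*(-3) = -48; iterating: T(2)=-48, T(3)=127, T(4)=-333, T(5)=872, T(6)=-2283, T(7)=5977, T(8)=-15648, T(9)=40967, T(10)=-107253, T(11)=280792, T(12)=-735123, T(13)=1924577; answer 1924577

1924577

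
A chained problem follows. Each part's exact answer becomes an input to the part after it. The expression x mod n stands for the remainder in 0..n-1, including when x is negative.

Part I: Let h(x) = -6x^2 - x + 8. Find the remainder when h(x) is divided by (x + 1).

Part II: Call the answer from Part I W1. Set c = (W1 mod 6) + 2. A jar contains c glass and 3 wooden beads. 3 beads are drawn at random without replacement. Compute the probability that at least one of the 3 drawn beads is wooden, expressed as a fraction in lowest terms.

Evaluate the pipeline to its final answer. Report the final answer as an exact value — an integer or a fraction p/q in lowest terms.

Part I: remainder = value at the root: -6*(-1)^2 - 1*(-1)^1 + 8 = (-6) + (1) + (8) = 3; answer 3
Part II: W1 = 3; c = 5; total draws C(8,3) = 56; complement C(5,3) = 10; favorable 56 - 10 = 46; P = 23/28; answer 23/28

23/28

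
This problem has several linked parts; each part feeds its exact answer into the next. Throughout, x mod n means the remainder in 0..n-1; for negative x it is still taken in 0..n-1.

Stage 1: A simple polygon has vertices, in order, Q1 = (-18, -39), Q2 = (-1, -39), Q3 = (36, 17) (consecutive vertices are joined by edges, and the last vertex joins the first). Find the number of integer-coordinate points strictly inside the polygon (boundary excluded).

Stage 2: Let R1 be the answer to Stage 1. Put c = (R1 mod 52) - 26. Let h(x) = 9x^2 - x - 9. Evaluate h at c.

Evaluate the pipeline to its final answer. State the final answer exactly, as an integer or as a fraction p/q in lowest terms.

Stage 1: cross terms: (-18*-39 - -1*-39)=663, (-1*17 - 36*-39)=1387, (36*-39 - -18*17)=-1098; twice the area = |952| = 952; area = 476; boundary points = 17 + 1 + 2 = 20; strictly interior points = area - boundary/2 + 1 = 467; answer 467
Stage 2: R1 = 467; c = 25; 9*(25)^2 - 1*(25)^1 - 9 = (5625) + (-25) + (-9) = 5591; answer 5591

5591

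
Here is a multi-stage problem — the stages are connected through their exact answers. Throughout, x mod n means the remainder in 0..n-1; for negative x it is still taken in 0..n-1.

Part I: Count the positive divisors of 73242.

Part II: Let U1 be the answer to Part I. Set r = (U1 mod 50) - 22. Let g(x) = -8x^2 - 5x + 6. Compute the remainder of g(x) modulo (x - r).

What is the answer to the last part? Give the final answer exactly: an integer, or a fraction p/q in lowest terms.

-36

Part I: 73242 = 2 * 3^2 * 13 * 313; number of divisors = (1+1) * (2+1) * (1+1) * (1+1) = 24; answer 24
Part II: U1 = 24; r = 2; remainder = value at the root: -8*(2)^2 - 5*(2)^1 + 6 = (-32) + (-10) + (6) = -36; answer -36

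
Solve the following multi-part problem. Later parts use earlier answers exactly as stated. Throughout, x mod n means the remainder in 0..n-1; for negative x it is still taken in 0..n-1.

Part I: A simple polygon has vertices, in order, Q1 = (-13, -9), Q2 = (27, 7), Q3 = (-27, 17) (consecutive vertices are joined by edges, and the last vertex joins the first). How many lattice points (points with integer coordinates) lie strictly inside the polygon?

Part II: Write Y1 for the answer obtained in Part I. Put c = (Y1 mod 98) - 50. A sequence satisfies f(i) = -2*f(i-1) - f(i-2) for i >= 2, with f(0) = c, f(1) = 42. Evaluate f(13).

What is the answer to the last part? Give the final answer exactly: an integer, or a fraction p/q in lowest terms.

414

Part I: cross terms: (-13*7 - 27*-9)=152, (27*17 - -27*7)=648, (-27*-9 - -13*17)=464; twice the area = |1264| = 1264; area = 632; boundary points = 8 + 2 + 2 = 12; strictly interior points = area - boundary/2 + 1 = 627; answer 627
Part II: Y1 = 627; c = -11; f(2) = -2*(42) - 1*(-11) = -73; iterating: f(2)=-73, f(3)=104, f(4)=-135, f(5)=166, f(6)=-197, f(7)=228, f(8)=-259, f(9)=290, f(10)=-321, f(11)=352, f(12)=-383, f(13)=414; answer 414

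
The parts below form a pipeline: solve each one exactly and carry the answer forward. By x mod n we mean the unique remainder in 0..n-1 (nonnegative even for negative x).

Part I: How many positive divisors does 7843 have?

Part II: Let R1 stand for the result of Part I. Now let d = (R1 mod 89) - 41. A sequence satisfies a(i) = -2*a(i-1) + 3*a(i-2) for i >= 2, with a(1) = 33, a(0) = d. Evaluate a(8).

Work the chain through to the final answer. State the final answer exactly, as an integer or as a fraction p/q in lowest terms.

-108273

Part I: 7843 = 11 * 23 * 31; number of divisors = (1+1) * (1+1) * (1+1) = 8; answer 8
Part II: R1 = 8; d = -33; a(2) = -2*(33) + 3*(-33) = -165; iterating: a(2)=-165, a(3)=429, a(4)=-1353, a(5)=3993, a(6)=-12045, a(7)=36069, a(8)=-108273; answer -108273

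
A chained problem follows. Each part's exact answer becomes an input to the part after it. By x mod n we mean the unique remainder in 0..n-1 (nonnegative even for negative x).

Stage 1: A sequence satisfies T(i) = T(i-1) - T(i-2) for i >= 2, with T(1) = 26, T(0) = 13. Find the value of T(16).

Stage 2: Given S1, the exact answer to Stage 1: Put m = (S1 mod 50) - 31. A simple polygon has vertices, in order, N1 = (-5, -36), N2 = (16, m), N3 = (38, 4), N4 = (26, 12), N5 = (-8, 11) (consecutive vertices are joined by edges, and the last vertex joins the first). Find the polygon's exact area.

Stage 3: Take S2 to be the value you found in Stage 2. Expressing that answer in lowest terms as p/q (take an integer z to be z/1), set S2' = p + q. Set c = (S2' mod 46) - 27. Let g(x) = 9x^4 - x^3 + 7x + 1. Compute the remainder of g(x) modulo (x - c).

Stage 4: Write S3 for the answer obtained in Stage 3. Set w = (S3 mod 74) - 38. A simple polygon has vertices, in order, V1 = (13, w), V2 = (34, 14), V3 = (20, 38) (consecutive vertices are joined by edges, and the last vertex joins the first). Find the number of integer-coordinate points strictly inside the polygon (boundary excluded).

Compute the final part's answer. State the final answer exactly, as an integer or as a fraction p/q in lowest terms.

517

Stage 1: T(2) = 1*(26) - 1*(13) = 13; iterating: T(2)=13, T(3)=-13, T(4)=-26, T(5)=-13, T(6)=13, T(7)=26, T(8)=13, T(9)=-13, T(10)=-26, T(11)=-13, T(12)=13, T(13)=26, T(14)=13, T(15)=-13, T(16)=-26; answer -26
Stage 2: S1 = -26; m = -7; cross terms: (-5*-7 - 16*-36)=611, (16*4 - 38*-7)=330, (38*12 - 26*4)=352, (26*11 - -8*12)=382, (-8*-36 - -5*11)=343; twice the area = |2018| = 2018; area = 1009; answer 1009
Stage 3: S2 = 1009; threaded value p + q = 1010; c = 17; remainder = value at the root: 9*(17)^4 - 1*(17)^3 + 7*(17)^1 + 1 = (751689) + (-4913) + (119) + (1) = 746896; answer 746896
Stage 4: S3 = 746896; w = -24; cross terms: (13*14 - 34*-24)=998, (34*38 - 20*14)=1012, (20*-24 - 13*38)=-974; twice the area = |1036| = 1036; area = 518; boundary points = 1 + 2 + 1 = 4; strictly interior points = area - boundary/2 + 1 = 517; answer 517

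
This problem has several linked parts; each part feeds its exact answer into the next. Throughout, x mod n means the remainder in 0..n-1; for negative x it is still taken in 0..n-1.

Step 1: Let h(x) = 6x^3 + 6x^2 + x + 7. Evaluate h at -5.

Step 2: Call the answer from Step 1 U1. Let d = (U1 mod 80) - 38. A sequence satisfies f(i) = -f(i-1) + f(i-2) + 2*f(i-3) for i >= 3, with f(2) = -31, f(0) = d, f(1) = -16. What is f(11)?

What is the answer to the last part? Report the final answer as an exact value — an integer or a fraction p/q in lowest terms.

-393

Step 1: 6*(-5)^3 + 6*(-5)^2 + 1*(-5)^1 + 7 = (-750) + (150) + (-5) + (7) = -598; answer -598
Step 2: U1 = -598; d = 4; f(3) = -1*(-31) + 1*(-16) + 2*(4) = 23; iterating: f(3)=23, f(4)=-86, f(5)=47, f(6)=-87, f(7)=-38, f(8)=45, f(9)=-257, f(10)=226, f(11)=-393; answer -393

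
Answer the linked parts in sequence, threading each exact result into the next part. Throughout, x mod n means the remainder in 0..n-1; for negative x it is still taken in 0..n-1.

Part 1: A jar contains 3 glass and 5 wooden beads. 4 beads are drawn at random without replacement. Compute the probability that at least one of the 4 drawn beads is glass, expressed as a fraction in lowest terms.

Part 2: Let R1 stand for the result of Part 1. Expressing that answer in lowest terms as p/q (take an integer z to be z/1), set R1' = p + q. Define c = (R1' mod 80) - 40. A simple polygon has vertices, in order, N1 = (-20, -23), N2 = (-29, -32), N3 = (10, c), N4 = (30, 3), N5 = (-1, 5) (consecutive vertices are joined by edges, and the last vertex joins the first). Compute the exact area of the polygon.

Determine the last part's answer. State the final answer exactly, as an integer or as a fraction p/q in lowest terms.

683

Part 1: total draws C(8,4) = 70; complement C(5,4) = 5; favorable 70 - 5 = 65; P = 13/14; answer 13/14
Part 2: R1 = 13/14; threaded value p + q = 27; c = -13; cross terms: (-20*-32 - -29*-23)=-27, (-29*-13 - 10*-32)=697, (10*3 - 30*-13)=420, (30*5 - -1*3)=153, (-1*-23 - -20*5)=123; twice the area = |1366| = 1366; area = 683; answer 683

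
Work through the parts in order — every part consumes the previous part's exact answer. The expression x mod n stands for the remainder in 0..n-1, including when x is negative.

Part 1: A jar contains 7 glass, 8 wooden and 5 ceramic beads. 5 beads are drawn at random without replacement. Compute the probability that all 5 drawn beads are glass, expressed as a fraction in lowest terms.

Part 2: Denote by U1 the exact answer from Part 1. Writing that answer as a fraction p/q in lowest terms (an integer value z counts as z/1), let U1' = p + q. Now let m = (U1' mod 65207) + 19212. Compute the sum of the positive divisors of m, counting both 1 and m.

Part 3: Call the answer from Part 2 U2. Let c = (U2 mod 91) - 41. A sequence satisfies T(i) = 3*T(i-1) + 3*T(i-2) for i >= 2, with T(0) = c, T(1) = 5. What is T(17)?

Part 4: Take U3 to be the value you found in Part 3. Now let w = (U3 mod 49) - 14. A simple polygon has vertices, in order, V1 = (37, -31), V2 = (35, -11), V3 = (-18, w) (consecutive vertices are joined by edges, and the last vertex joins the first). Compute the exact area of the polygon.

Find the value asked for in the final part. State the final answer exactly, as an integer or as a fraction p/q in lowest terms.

Part 1: total draws C(20,5) = 15504; favorable C(7,5) = 21; P = 7/5168; answer 7/5168
Part 2: U1 = 7/5168; threaded value p + q = 5175; m = 24387; 24387 = 3 * 11 * 739; sigma = (1 + 3) * (1 + 11) * (1 + 739) = 4 * 12 * 740 = 35520; answer 35520
Part 3: U2 = 35520; c = -11; T(2) = 3*(5) + 3*(-11) = -18; iterating: T(2)=-18, T(3)=-39, T(4)=-171, T(5)=-630, T(6)=-2403, T(7)=-9099, T(8)=-34506, T(9)=-130815, T(10)=-495963, T(11)=-1880334, T(12)=-7128891, T(13)=-27027675, T(14)=-102469698, T(15)=-388492119, T(16)=-1472885451, T(17)=-5584132710; answer -5584132710
Part 4: U3 = -5584132710; w = 33; cross terms: (37*-11 - 35*-31)=678, (35*33 - -18*-11)=957, (-18*-31 - 37*33)=-663; twice the area = |972| = 972; area = 486; answer 486

486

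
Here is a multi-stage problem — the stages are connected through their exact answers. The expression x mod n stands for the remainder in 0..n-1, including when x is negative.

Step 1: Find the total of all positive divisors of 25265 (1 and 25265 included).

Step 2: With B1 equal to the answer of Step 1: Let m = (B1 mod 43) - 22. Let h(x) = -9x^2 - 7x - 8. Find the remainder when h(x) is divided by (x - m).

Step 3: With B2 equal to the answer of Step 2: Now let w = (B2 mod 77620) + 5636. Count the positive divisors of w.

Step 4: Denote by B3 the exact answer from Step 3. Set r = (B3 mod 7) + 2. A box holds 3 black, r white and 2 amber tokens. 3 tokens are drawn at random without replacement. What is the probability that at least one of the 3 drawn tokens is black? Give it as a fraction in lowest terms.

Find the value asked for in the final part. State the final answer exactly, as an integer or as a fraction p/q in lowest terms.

109/165

Step 1: 25265 = 5 * 31 * 163; sigma = (1 + 5) * (1 + 31) * (1 + 163) = 6 * 32 * 164 = 31488; answer 31488
Step 2: B1 = 31488; m = -10; remainder = value at the root: -9*(-10)^2 - 7*(-10)^1 - 8 = (-900) + (70) + (-8) = -838; answer -838
Step 3: B2 = -838; w = 82418; 82418 = 2 * 7^2 * 29^2; number of divisors = (1+1) * (2+1) * (2+1) = 18; answer 18
Step 4: B3 = 18; r = 6; total draws C(11,3) = 165; complement C(8,3) = 56; favorable 165 - 56 = 109; P = 109/165; answer 109/165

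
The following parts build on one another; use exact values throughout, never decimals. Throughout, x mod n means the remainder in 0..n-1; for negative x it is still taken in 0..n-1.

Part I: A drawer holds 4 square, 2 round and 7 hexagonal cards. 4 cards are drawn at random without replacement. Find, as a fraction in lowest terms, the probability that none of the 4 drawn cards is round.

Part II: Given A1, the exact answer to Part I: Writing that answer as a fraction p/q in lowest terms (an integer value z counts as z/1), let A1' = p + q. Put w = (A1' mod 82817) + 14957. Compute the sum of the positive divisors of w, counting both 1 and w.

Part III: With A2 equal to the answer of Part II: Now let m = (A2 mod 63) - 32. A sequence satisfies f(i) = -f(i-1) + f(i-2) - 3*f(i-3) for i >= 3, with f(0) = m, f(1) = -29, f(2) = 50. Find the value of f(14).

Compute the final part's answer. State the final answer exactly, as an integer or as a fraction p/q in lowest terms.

Part I: total draws C(13,4) = 715; favorable C(11,4) = 330; P = 6/13; answer 6/13
Part II: A1 = 6/13; threaded value p + q = 19; w = 14976; 14976 = 2^7 * 3^2 * 13; sigma = (1 + 2 + 4 + 8 + 16 + 32 + 64 + 128) * (1 + 3 + 9) * (1 + 13) = 255 * 13 * 14 = 46410; answer 46410
Part III: A2 = 46410; m = 10; f(3) = -1*(50) + 1*(-29) - 3*(10) = -109; iterating: f(3)=-109, f(4)=246, f(5)=-505, f(6)=1078, f(7)=-2321, f(8)=4914, f(9)=-10469, f(10)=22346, f(11)=-47557, f(12)=101310, f(13)=-215905, f(14)=459886; answer 459886

459886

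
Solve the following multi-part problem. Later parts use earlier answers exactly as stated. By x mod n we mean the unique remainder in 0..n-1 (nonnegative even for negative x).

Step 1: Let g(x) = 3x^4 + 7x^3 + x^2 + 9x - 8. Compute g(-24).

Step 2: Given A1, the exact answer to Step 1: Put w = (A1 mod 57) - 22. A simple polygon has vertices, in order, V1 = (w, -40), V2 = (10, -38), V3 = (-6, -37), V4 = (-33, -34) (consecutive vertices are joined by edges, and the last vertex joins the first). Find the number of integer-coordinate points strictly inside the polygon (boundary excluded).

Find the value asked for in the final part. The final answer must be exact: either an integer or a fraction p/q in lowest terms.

Step 1: 3*(-24)^4 + 7*(-24)^3 + 1*(-24)^2 + 9*(-24)^1 - 8 = (995328) + (-96768) + (576) + (-216) + (-8) = 898912; answer 898912
Step 2: A1 = 898912; w = 0; cross terms: (0*-38 - 10*-40)=400, (10*-37 - -6*-38)=-598, (-6*-34 - -33*-37)=-1017, (-33*-40 - 0*-34)=1320; twice the area = |105| = 105; area = 105/2; boundary points = 2 + 1 + 3 + 3 = 9; strictly interior points = area - boundary/2 + 1 = 49; answer 49

49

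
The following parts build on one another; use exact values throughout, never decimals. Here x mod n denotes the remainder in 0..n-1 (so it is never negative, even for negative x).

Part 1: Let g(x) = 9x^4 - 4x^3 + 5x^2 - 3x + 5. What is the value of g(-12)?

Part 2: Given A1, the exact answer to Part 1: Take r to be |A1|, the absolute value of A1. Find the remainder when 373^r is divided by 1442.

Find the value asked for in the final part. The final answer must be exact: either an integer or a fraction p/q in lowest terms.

Part 1: 9*(-12)^4 - 4*(-12)^3 + 5*(-12)^2 - 3*(-12)^1 + 5 = (186624) + (6912) + (720) + (36) + (5) = 194297; answer 194297
Part 2: A1 = 194297; r = 194297; squarings mod 1442: 373^1=373, 373^2=697, 373^4=1297, 373^8=837, 373^16=1199, 373^32=1369, 373^64=1003, 373^128=935, 373^256=373, 373^512=697, 373^1024=1297, 373^2048=837, 373^4096=1199, 373^8192=1369, 373^16384=1003, 373^32768=935, 373^65536=373, 373^131072=697; 373^194297 = 373^1 * 373^8 * 373^16 * 373^32 * 373^64 * 373^128 * 373^512 * 373^1024 * 373^4096 * 373^8192 * 373^16384 * 373^32768 * 373^131072 = 473 (mod 1442); answer 473

473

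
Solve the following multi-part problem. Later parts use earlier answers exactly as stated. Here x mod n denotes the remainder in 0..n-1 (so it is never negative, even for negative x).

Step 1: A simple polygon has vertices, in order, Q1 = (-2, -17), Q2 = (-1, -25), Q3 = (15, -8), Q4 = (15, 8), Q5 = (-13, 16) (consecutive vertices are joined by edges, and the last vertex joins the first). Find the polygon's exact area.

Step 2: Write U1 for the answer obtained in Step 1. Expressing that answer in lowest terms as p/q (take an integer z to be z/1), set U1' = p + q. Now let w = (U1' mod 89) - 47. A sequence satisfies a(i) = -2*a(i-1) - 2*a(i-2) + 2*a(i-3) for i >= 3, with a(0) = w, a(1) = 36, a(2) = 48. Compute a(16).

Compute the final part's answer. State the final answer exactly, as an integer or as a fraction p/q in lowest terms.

Step 1: cross terms: (-2*-25 - -1*-17)=33, (-1*-8 - 15*-25)=383, (15*8 - 15*-8)=240, (15*16 - -13*8)=344, (-13*-17 - -2*16)=253; twice the area = |1253| = 1253; area = 1253/2; answer 1253/2
Step 2: U1 = 1253/2; threaded value p + q = 1255; w = -38; a(3) = -2*(48) - 2*(36) + 2*(-38) = -244; iterating: a(3)=-244, a(4)=464, a(5)=-344, a(6)=-728, a(7)=3072, a(8)=-5376, a(9)=3152, a(10)=10592, a(11)=-38240, a(12)=61600, a(13)=-25536, a(14)=-148608, a(15)=471488, a(16)=-696832; answer -696832

-696832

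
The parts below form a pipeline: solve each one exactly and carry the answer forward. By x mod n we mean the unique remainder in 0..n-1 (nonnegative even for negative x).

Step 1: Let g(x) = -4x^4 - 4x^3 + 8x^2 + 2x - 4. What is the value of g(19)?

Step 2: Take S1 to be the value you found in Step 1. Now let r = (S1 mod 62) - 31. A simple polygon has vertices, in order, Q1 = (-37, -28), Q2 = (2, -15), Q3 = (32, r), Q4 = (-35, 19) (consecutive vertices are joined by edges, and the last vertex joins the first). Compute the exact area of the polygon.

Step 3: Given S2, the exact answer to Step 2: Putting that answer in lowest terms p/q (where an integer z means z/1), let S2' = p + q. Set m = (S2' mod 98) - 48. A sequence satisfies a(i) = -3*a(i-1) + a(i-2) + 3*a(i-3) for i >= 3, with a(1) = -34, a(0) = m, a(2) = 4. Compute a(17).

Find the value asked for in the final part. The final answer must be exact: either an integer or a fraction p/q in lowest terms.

Step 1: -4*(19)^4 - 4*(19)^3 + 8*(19)^2 + 2*(19)^1 - 4 = (-521284) + (-27436) + (2888) + (38) + (-4) = -545798; answer -545798
Step 2: S1 = -545798; r = 19; cross terms: (-37*-15 - 2*-28)=611, (2*19 - 32*-15)=518, (32*19 - -35*19)=1273, (-35*-28 - -37*19)=1683; twice the area = |4085| = 4085; area = 4085/2; answer 4085/2
Step 3: S2 = 4085/2; threaded value p + q = 4087; m = 21; a(3) = -3*(4) + 1*(-34) + 3*(21) = 17; iterating: a(3)=17, a(4)=-149, a(5)=476, a(6)=-1526, a(7)=4607, a(8)=-13919, a(9)=41786, a(10)=-125456, a(11)=376397, a(12)=-1129289, a(13)=3387896, a(14)=-10163786, a(15)=30491387, a(16)=-91474259, a(17)=274422806; answer 274422806

274422806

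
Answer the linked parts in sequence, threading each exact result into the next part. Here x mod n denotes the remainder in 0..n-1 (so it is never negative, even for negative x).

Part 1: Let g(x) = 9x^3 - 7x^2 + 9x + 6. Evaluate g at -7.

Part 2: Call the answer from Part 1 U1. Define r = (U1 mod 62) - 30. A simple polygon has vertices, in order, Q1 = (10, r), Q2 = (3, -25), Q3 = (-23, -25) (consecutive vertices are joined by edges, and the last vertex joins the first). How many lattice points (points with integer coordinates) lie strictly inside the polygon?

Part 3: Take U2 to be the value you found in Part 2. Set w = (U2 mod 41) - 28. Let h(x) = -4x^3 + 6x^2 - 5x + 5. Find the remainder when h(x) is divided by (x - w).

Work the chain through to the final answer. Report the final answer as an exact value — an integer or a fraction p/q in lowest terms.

-2470

Part 1: 9*(-7)^3 - 7*(-7)^2 + 9*(-7)^1 + 6 = (-3087) + (-343) + (-63) + (6) = -3487; answer -3487
Part 2: U1 = -3487; r = 17; cross terms: (10*-25 - 3*17)=-301, (3*-25 - -23*-25)=-650, (-23*17 - 10*-25)=-141; twice the area = |-1092| = 1092; area = 546; boundary points = 7 + 26 + 3 = 36; strictly interior points = area - boundary/2 + 1 = 529; answer 529
Part 3: U2 = 529; w = 9; remainder = value at the root: -4*(9)^3 + 6*(9)^2 - 5*(9)^1 + 5 = (-2916) + (486) + (-45) + (5) = -2470; answer -2470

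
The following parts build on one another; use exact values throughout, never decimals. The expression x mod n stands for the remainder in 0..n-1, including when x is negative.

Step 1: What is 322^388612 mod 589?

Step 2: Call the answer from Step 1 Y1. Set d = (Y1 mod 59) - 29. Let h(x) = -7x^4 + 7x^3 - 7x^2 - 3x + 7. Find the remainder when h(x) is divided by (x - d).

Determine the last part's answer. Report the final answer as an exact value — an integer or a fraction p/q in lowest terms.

Step 1: squarings mod 589: 322^1=322, 322^2=20, 322^4=400, 322^8=381, 322^16=267, 322^32=20, 322^64=400, 322^128=381, 322^256=267, 322^512=20, 322^1024=400, 322^2048=381, 322^4096=267, 322^8192=20, 322^16384=400, 322^32768=381, 322^65536=267, 322^131072=20, 322^262144=400; 322^388612 = 322^4 * 322^512 * 322^1024 * 322^2048 * 322^8192 * 322^16384 * 322^32768 * 322^65536 * 322^262144 = 286 (mod 589); answer 286
Step 2: Y1 = 286; d = 21; remainder = value at the root: -7*(21)^4 + 7*(21)^3 - 7*(21)^2 - 3*(21)^1 + 7 = (-1361367) + (64827) + (-3087) + (-63) + (7) = -1299683; answer -1299683

-1299683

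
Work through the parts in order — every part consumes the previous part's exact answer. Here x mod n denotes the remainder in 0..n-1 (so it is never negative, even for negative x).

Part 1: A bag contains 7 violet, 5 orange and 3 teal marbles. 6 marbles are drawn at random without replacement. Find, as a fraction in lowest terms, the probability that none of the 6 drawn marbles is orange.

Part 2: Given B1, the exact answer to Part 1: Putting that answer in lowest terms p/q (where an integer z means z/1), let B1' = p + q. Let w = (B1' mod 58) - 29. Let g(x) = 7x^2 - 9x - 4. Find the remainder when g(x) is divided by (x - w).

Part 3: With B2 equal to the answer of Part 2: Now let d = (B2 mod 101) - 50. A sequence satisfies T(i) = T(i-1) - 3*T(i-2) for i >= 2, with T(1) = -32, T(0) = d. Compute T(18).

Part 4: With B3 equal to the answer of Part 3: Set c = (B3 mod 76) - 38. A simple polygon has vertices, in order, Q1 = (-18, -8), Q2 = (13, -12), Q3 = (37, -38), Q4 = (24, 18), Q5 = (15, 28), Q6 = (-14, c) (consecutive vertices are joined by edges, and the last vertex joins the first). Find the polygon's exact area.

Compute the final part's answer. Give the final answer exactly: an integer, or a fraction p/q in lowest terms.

Part 1: total draws C(15,6) = 5005; favorable C(10,6) = 210; P = 6/143; answer 6/143
Part 2: B1 = 6/143; threaded value p + q = 149; w = 4; remainder = value at the root: 7*(4)^2 - 9*(4)^1 - 4 = (112) + (-36) + (-4) = 72; answer 72
Part 3: B2 = 72; d = 22; T(2) = 1*(-32) - 3*(22) = -98; iterating: T(2)=-98, T(3)=-2, T(4)=292, T(5)=298, T(6)=-578, T(7)=-1472, T(8)=262, T(9)=4678, T(10)=3892, T(11)=-10142, T(12)=-21818, T(13)=8608, T(14)=74062, T(15)=48238, T(16)=-173948, T(17)=-318662, T(18)=203182; answer 203182
Part 4: B3 = 203182; c = -4; cross terms: (-18*-12 - 13*-8)=320, (13*-38 - 37*-12)=-50, (37*18 - 24*-38)=1578, (24*28 - 15*18)=402, (15*-4 - -14*28)=332, (-14*-8 - -18*-4)=40; twice the area = |2622| = 2622; area = 1311; answer 1311

1311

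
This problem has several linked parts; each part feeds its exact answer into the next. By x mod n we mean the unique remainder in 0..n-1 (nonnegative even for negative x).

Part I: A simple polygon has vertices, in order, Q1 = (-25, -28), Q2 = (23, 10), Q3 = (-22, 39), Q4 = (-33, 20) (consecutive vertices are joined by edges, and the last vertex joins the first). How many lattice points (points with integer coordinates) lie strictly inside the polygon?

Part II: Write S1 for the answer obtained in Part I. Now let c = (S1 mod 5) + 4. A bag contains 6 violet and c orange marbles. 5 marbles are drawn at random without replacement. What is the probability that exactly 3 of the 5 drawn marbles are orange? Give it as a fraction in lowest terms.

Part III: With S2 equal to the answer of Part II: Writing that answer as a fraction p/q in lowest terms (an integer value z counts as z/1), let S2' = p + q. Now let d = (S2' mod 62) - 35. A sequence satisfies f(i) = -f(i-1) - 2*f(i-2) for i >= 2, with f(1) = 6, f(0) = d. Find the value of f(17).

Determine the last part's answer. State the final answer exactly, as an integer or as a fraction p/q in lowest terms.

2556

Part I: cross terms: (-25*10 - 23*-28)=394, (23*39 - -22*10)=1117, (-22*20 - -33*39)=847, (-33*-28 - -25*20)=1424; twice the area = |3782| = 3782; area = 1891; boundary points = 2 + 1 + 1 + 8 = 12; strictly interior points = area - boundary/2 + 1 = 1886; answer 1886
Part II: S1 = 1886; c = 5; total draws C(11,5) = 462; favorable C(5,3)*C(6,2) = 150; P = 25/77; answer 25/77
Part III: S2 = 25/77; threaded value p + q = 102; d = 5; f(2) = -1*(6) - 2*(5) = -16; iterating: f(2)=-16, f(3)=4, f(4)=28, f(5)=-36, f(6)=-20, f(7)=92, f(8)=-52, f(9)=-132, f(10)=236, f(11)=28, f(12)=-500, f(13)=444, f(14)=556, f(15)=-1444, f(16)=332, f(17)=2556; answer 2556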